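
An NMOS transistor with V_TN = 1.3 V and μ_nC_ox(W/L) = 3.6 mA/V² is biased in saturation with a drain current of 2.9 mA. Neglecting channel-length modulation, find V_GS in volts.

V_GS = 2.57 V

In saturation I_D = ½ k_n (V_GS − V_TN)², so V_GS − V_TN = √(2 I_D / k_n) = √(2 × 2.9 / 3.6) = 1.27 V.
V_GS = 1.3 + 1.27 = 2.57 V.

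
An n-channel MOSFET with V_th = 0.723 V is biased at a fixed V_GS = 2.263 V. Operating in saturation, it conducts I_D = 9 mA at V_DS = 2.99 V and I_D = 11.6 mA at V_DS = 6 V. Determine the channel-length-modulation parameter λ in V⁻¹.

λ = 0.135 V⁻¹

With V_GS fixed, I_D ∝ (1 + λ V_DS) in saturation, so I_D2/I_D1 = (1 + λ V_DS2)/(1 + λ V_DS1).
11.6/9 = 1.289 = (1 + 6 λ)/(1 + 2.99 λ).
Solving: λ (I_D1 V_DS2 − I_D2 V_DS1) = I_D2 − I_D1, so λ = (11.6 − 9) / (9 × 6 − 11.6 × 2.99) = 2.6 / 19.3 = 0.135 V⁻¹.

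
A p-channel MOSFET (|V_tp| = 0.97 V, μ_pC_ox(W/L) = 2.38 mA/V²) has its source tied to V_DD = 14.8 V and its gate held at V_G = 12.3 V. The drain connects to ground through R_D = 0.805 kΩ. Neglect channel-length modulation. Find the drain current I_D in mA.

I_D = 2.79 mA

V_SG = V_DD − V_G = 14.8 − 12.3 = 2.5 V, so V_ov = 2.5 − 0.97 = 1.53 V.
Assume saturation: I_D = ½ k_p V_ov² = 0.5 × 2.38 × 1.53² = 2.79 mA, giving V_SD = V_DD − I_D R_D = 14.8 − 2.79 × 0.805 = 12.6 V.
V_SD = 12.6 V ≥ V_ov = 1.53 V, confirming saturation.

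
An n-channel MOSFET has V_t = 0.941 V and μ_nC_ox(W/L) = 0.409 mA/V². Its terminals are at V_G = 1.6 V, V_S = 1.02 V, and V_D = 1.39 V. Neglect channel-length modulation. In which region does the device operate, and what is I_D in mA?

Cutoff; I_D = 0 mA

V_GS = V_G − V_S = 1.6 − 1.02 = 0.58 V; V_DS = V_D − V_S = 1.39 − 1.02 = 0.37 V.
V_GS = 0.58 V < V_t = 0.941 V, so the transistor is in cutoff.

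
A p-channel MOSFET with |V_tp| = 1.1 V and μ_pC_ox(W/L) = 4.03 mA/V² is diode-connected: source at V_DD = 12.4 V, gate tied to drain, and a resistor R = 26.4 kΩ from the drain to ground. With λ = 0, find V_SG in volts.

V_SG = 1.55 V

With gate tied to drain, V_SG = V_SD ≥ V_SG − |V_tp|, so the device is in saturation.
KCL at the drain: ½ k_p (V_SG − |V_tp|)² = (V_DD − V_SG)/R.
Let x = V_SG − 1.1. Then 53.2 x² + x − 11.3 = 0, giving x = 0.452 V (positive root), so V_SG = 1.55 V.
I_D = (V_DD − V_SG)/R = (12.4 − 1.55) / 26.4 = 0.411 mA.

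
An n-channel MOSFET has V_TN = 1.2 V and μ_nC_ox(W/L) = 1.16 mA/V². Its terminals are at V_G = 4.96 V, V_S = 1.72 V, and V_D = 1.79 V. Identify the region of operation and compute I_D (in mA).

V_GS = V_G − V_S = 4.96 − 1.72 = 3.24 V; V_DS = V_D − V_S = 1.79 − 1.72 = 0.07 V.
V_ov = V_GS − V_TN = 3.24 − 1.2 = 2.04 V.
Since V_DS = 0.07 V < V_ov = 2.04 V, the device is in the triode region.
I_D = k_n [V_ov · V_DS − ½ V_DS²] = 1.16 × [2.04 × 0.07 − 0.5 × 0.07²] = 0.163 mA.

Triode; I_D = 0.163 mA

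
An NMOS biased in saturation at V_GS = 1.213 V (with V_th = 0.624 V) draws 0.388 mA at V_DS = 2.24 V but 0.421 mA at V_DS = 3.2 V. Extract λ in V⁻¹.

With V_GS fixed, I_D ∝ (1 + λ V_DS) in saturation, so I_D2/I_D1 = (1 + λ V_DS2)/(1 + λ V_DS1).
0.421/0.388 = 1.085 = (1 + 3.2 λ)/(1 + 2.24 λ).
Solving: λ (I_D1 V_DS2 − I_D2 V_DS1) = I_D2 − I_D1, so λ = (0.421 − 0.388) / (0.388 × 3.2 − 0.421 × 2.24) = 0.033 / 0.299 = 0.111 V⁻¹.

λ = 0.111 V⁻¹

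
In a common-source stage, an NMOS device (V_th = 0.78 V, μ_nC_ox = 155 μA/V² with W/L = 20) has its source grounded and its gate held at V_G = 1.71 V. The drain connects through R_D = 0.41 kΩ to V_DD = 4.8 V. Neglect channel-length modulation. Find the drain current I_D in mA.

I_D = 1.34 mA

V_GS = V_G = 1.71 V, so V_ov = 1.71 − 0.78 = 0.93 V.
k_n = μ_nC_ox · (W/L) = 3.1 mA/V².
Assume saturation: I_D = ½ k_n V_ov² = 0.5 × 3.1 × 0.93² = 1.34 mA, giving V_DS = V_DD − I_D R_D = 4.8 − 1.34 × 0.41 = 4.25 V.
V_DS = 4.25 V ≥ V_ov = 0.93 V, confirming saturation.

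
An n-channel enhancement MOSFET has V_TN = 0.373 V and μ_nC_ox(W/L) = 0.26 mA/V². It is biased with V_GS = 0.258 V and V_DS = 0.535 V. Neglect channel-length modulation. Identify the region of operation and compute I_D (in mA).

Cutoff; I_D = 0 mA

V_GS = 0.258 V < V_TN = 0.373 V, so the transistor is in cutoff.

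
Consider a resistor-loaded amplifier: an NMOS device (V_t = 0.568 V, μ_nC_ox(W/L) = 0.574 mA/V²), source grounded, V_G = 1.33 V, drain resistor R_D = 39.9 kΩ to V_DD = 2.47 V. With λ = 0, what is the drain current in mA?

I_D = 0.0582 mA

V_GS = V_G = 1.33 V, so V_ov = 1.33 − 0.568 = 0.762 V.
Assume saturation: I_D = ½ k_n V_ov² = 0.5 × 0.574 × 0.762² = 0.167 mA, giving V_DS = V_DD − I_D R_D = 2.47 − 0.167 × 39.9 = -4.18 V.
But -4.18 V < V_ov = 0.762 V, so the device is actually in triode.
In triode I_D = k_n[V_ov V_DS − ½ V_DS²] and I_D = (V_DD − V_DS)/R_D. Equating: 11.5 V_DS² − 18.45 V_DS + 2.47 = 0, giving V_DS = 0.147 V (the root below V_ov).
I_D = (2.47 − 0.147) / 39.9 = 0.0582 mA.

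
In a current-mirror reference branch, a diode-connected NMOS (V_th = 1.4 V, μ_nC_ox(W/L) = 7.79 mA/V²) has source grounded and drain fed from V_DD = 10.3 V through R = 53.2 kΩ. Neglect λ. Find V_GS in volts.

V_GS = 1.60 V

With gate tied to drain, V_GS = V_DS ≥ V_GS − V_th, so the device is in saturation.
KCL at the drain: ½ k_n (V_GS − V_th)² = (V_DD − V_GS)/R.
Let x = V_GS − 1.4. Then 207 x² + x − 8.9 = 0, giving x = 0.205 V (positive root), so V_GS = 1.6 V.
I_D = (V_DD − V_GS)/R = (10.3 − 1.6) / 53.2 = 0.163 mA.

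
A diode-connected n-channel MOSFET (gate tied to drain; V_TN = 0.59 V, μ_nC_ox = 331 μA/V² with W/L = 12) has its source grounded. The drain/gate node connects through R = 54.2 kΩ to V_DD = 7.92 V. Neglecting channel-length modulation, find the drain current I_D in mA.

With gate tied to drain, V_GS = V_DS ≥ V_GS − V_TN, so the device is in saturation.
k_n = μ_nC_ox · (W/L) = 3.972 mA/V².
KCL at the drain: ½ k_n (V_GS − V_TN)² = (V_DD − V_GS)/R.
Let x = V_GS − 0.59. Then 108 x² + x − 7.33 = 0, giving x = 0.256 V (positive root), so V_GS = 0.846 V.
I_D = (V_DD − V_GS)/R = (7.92 − 0.846) / 54.2 = 0.131 mA.

I_D = 0.131 mA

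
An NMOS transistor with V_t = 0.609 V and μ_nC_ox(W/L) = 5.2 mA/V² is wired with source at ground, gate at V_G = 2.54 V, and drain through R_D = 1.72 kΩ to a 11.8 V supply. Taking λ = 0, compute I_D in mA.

V_GS = V_G = 2.54 V, so V_ov = 2.54 − 0.609 = 1.93 V.
Assume saturation: I_D = ½ k_n V_ov² = 0.5 × 5.2 × 1.93² = 9.69 mA, giving V_DS = V_DD − I_D R_D = 11.8 − 9.69 × 1.72 = -4.88 V.
But -4.88 V < V_ov = 1.93 V, so the device is actually in triode.
In triode I_D = k_n[V_ov V_DS − ½ V_DS²] and I_D = (V_DD − V_DS)/R_D. Equating: 4.47 V_DS² − 18.27 V_DS + 11.8 = 0, giving V_DS = 0.804 V (the root below V_ov).
I_D = (11.8 − 0.804) / 1.72 = 6.39 mA.

I_D = 6.39 mA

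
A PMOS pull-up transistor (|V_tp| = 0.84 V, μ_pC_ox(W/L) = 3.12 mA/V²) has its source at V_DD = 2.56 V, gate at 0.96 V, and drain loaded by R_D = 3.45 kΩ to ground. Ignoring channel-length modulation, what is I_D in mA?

I_D = 0.640 mA

V_SG = V_DD − V_G = 2.56 − 0.96 = 1.6 V, so V_ov = 1.6 − 0.84 = 0.76 V.
Assume saturation: I_D = ½ k_p V_ov² = 0.5 × 3.12 × 0.76² = 0.901 mA, giving V_SD = V_DD − I_D R_D = 2.56 − 0.901 × 3.45 = -0.549 V.
But -0.549 V < V_ov = 0.76 V, so the device is actually in triode.
In triode I_D = k_p[V_ov V_SD − ½ V_SD²] and I_D = (V_DD − V_SD)/R_D. Equating: 5.38 V_SD² − 9.181 V_SD + 2.56 = 0, giving V_SD = 0.351 V (the root below V_ov).
I_D = (2.56 − 0.351) / 3.45 = 0.64 mA.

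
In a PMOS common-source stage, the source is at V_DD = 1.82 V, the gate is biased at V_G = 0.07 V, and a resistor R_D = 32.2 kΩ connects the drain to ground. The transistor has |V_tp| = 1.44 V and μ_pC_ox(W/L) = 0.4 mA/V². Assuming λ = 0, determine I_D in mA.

V_SG = V_DD − V_G = 1.82 − 0.07 = 1.75 V, so V_ov = 1.75 − 1.44 = 0.31 V.
Assume saturation: I_D = ½ k_p V_ov² = 0.5 × 0.4 × 0.31² = 0.0192 mA, giving V_SD = V_DD − I_D R_D = 1.82 − 0.0192 × 32.2 = 1.2 V.
V_SD = 1.2 V ≥ V_ov = 0.31 V, confirming saturation.

I_D = 0.0192 mA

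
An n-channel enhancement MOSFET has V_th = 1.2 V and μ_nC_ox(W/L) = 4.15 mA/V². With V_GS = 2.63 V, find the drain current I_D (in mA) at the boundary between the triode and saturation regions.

At the boundary V_DS = V_ov = V_GS − V_th = 2.63 − 1.2 = 1.43 V.
I_D = ½ k_n V_ov² = 0.5 × 4.15 × 1.43² = 4.24 mA.

I_D = 4.24 mA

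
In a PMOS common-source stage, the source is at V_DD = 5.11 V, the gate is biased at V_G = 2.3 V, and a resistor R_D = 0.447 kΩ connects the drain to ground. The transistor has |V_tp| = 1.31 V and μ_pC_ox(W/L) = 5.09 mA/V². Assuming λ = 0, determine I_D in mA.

I_D = 5.73 mA

V_SG = V_DD − V_G = 5.11 − 2.3 = 2.81 V, so V_ov = 2.81 − 1.31 = 1.5 V.
Assume saturation: I_D = ½ k_p V_ov² = 0.5 × 5.09 × 1.5² = 5.73 mA, giving V_SD = V_DD − I_D R_D = 5.11 − 5.73 × 0.447 = 2.55 V.
V_SD = 2.55 V ≥ V_ov = 1.5 V, confirming saturation.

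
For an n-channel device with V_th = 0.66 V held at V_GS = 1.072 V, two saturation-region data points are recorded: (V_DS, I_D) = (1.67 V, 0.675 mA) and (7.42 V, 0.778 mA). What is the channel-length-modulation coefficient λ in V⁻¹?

With V_GS fixed, I_D ∝ (1 + λ V_DS) in saturation, so I_D2/I_D1 = (1 + λ V_DS2)/(1 + λ V_DS1).
0.778/0.675 = 1.153 = (1 + 7.42 λ)/(1 + 1.67 λ).
Solving: λ (I_D1 V_DS2 − I_D2 V_DS1) = I_D2 − I_D1, so λ = (0.778 − 0.675) / (0.675 × 7.42 − 0.778 × 1.67) = 0.103 / 3.71 = 0.0278 V⁻¹.

λ = 0.0278 V⁻¹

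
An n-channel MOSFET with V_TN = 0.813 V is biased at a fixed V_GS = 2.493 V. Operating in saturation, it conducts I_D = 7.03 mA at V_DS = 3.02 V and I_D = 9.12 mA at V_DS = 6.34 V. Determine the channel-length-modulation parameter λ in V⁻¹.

λ = 0.123 V⁻¹

With V_GS fixed, I_D ∝ (1 + λ V_DS) in saturation, so I_D2/I_D1 = (1 + λ V_DS2)/(1 + λ V_DS1).
9.12/7.03 = 1.297 = (1 + 6.34 λ)/(1 + 3.02 λ).
Solving: λ (I_D1 V_DS2 − I_D2 V_DS1) = I_D2 − I_D1, so λ = (9.12 − 7.03) / (7.03 × 6.34 − 9.12 × 3.02) = 2.09 / 17 = 0.123 V⁻¹.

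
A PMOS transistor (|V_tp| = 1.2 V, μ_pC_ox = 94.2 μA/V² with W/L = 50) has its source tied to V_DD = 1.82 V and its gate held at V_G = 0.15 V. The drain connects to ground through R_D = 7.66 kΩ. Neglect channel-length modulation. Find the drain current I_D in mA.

I_D = 0.223 mA

V_SG = V_DD − V_G = 1.82 − 0.15 = 1.67 V, so V_ov = 1.67 − 1.2 = 0.47 V.
k_p = μ_pC_ox · (W/L) = 4.71 mA/V².
Assume saturation: I_D = ½ k_p V_ov² = 0.5 × 4.71 × 0.47² = 0.52 mA, giving V_SD = V_DD − I_D R_D = 1.82 − 0.52 × 7.66 = -2.16 V.
But -2.16 V < V_ov = 0.47 V, so the device is actually in triode.
In triode I_D = k_p[V_ov V_SD − ½ V_SD²] and I_D = (V_DD − V_SD)/R_D. Equating: 18 V_SD² − 17.96 V_SD + 1.82 = 0, giving V_SD = 0.115 V (the root below V_ov).
I_D = (1.82 − 0.115) / 7.66 = 0.223 mA.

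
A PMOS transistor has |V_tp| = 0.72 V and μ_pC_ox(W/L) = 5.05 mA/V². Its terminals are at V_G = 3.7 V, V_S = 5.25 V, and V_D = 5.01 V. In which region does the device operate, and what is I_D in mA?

Triode; I_D = 0.861 mA

V_SG = V_S − V_G = 5.25 − 3.7 = 1.55 V; V_SD = V_S − V_D = 5.25 − 5.01 = 0.24 V.
V_ov = V_SG − |V_tp| = 1.55 − 0.72 = 0.83 V.
Since V_SD = 0.24 V < V_ov = 0.83 V, the device is in the triode region.
I_D = k_p [V_ov · V_SD − ½ V_SD²] = 5.05 × [0.83 × 0.24 − 0.5 × 0.24²] = 0.861 mA.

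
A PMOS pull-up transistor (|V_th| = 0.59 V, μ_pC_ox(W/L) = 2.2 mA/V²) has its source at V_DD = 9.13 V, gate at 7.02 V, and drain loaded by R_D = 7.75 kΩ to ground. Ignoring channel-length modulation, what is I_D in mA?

I_D = 1.13 mA

V_SG = V_DD − V_G = 9.13 − 7.02 = 2.11 V, so V_ov = 2.11 − 0.59 = 1.52 V.
Assume saturation: I_D = ½ k_p V_ov² = 0.5 × 2.2 × 1.52² = 2.54 mA, giving V_SD = V_DD − I_D R_D = 9.13 − 2.54 × 7.75 = -10.6 V.
But -10.6 V < V_ov = 1.52 V, so the device is actually in triode.
In triode I_D = k_p[V_ov V_SD − ½ V_SD²] and I_D = (V_DD − V_SD)/R_D. Equating: 8.53 V_SD² − 26.92 V_SD + 9.13 = 0, giving V_SD = 0.387 V (the root below V_ov).
I_D = (9.13 − 0.387) / 7.75 = 1.13 mA.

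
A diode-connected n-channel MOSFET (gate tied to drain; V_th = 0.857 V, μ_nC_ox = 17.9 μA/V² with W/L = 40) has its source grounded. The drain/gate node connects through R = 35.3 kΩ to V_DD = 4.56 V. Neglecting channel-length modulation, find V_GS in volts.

V_GS = 1.36 V

With gate tied to drain, V_GS = V_DS ≥ V_GS − V_th, so the device is in saturation.
k_n = μ_nC_ox · (W/L) = 0.716 mA/V².
KCL at the drain: ½ k_n (V_GS − V_th)² = (V_DD − V_GS)/R.
Let x = V_GS − 0.857. Then 12.6 x² + x − 3.703 = 0, giving x = 0.503 V (positive root), so V_GS = 1.36 V.
I_D = (V_DD − V_GS)/R = (4.56 − 1.36) / 35.3 = 0.0906 mA.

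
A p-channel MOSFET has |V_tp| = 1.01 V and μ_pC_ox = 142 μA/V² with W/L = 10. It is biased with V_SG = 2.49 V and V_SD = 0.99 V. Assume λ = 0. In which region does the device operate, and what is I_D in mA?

k_p = μ_pC_ox · (W/L) = 1.42 mA/V².
V_ov = V_SG − |V_tp| = 2.49 − 1.01 = 1.48 V.
Since V_SD = 0.99 V < V_ov = 1.48 V, the device is in the triode region.
I_D = k_p [V_ov · V_SD − ½ V_SD²] = 1.42 × [1.48 × 0.99 − 0.5 × 0.99²] = 1.38 mA.

Triode; I_D = 1.38 mA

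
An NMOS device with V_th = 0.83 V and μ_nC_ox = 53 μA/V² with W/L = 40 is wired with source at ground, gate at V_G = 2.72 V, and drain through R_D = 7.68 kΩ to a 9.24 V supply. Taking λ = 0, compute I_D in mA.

V_GS = V_G = 2.72 V, so V_ov = 2.72 − 0.83 = 1.89 V.
k_n = μ_nC_ox · (W/L) = 2.12 mA/V².
Assume saturation: I_D = ½ k_n V_ov² = 0.5 × 2.12 × 1.89² = 3.79 mA, giving V_DS = V_DD − I_D R_D = 9.24 − 3.79 × 7.68 = -19.8 V.
But -19.8 V < V_ov = 1.89 V, so the device is actually in triode.
In triode I_D = k_n[V_ov V_DS − ½ V_DS²] and I_D = (V_DD − V_DS)/R_D. Equating: 8.14 V_DS² − 31.77 V_DS + 9.24 = 0, giving V_DS = 0.316 V (the root below V_ov).
I_D = (9.24 − 0.316) / 7.68 = 1.16 mA.

I_D = 1.16 mA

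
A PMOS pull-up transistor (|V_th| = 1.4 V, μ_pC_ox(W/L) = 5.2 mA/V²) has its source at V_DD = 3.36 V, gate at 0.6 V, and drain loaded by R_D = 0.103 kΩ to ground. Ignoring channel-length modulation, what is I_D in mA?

I_D = 4.81 mA

V_SG = V_DD − V_G = 3.36 − 0.6 = 2.76 V, so V_ov = 2.76 − 1.4 = 1.36 V.
Assume saturation: I_D = ½ k_p V_ov² = 0.5 × 5.2 × 1.36² = 4.81 mA, giving V_SD = V_DD − I_D R_D = 3.36 − 4.81 × 0.103 = 2.86 V.
V_SD = 2.86 V ≥ V_ov = 1.36 V, confirming saturation.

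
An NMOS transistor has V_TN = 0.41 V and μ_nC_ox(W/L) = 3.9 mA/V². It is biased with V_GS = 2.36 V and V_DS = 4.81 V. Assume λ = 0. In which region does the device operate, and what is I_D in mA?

V_ov = V_GS − V_TN = 2.36 − 0.41 = 1.95 V.
Since V_DS = 4.81 V ≥ V_ov = 1.95 V, the device is in saturation.
I_D = ½ k_n V_ov² = 0.5 × 3.9 × 1.95² = 7.41 mA.

Saturation; I_D = 7.41 mA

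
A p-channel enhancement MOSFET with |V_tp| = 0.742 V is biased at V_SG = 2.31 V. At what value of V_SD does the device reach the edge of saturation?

V_SD,sat = 1.57 V

The boundary between triode and saturation is V_SD = V_SG − |V_tp| = V_ov.
V_ov = 2.31 − 0.742 = 1.57 V.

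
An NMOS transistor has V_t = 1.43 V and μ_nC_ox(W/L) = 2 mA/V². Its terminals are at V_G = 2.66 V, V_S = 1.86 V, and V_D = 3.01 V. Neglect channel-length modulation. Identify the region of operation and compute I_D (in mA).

V_GS = V_G − V_S = 2.66 − 1.86 = 0.8 V; V_DS = V_D − V_S = 3.01 − 1.86 = 1.15 V.
V_GS = 0.8 V < V_t = 1.43 V, so the transistor is in cutoff.

Cutoff; I_D = 0 mA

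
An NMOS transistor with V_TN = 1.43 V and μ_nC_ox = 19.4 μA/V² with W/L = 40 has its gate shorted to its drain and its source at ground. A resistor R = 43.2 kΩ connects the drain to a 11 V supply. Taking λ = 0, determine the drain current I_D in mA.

I_D = 0.205 mA

With gate tied to drain, V_GS = V_DS ≥ V_GS − V_TN, so the device is in saturation.
k_n = μ_nC_ox · (W/L) = 0.776 mA/V².
KCL at the drain: ½ k_n (V_GS − V_TN)² = (V_DD − V_GS)/R.
Let x = V_GS − 1.43. Then 16.8 x² + x − 9.57 = 0, giving x = 0.726 V (positive root), so V_GS = 2.16 V.
I_D = (V_DD − V_GS)/R = (11 − 2.16) / 43.2 = 0.205 mA.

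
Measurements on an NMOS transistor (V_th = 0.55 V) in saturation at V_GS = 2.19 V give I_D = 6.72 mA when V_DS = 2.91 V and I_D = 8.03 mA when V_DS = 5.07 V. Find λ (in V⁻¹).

With V_GS fixed, I_D ∝ (1 + λ V_DS) in saturation, so I_D2/I_D1 = (1 + λ V_DS2)/(1 + λ V_DS1).
8.03/6.72 = 1.195 = (1 + 5.07 λ)/(1 + 2.91 λ).
Solving: λ (I_D1 V_DS2 − I_D2 V_DS1) = I_D2 − I_D1, so λ = (8.03 − 6.72) / (6.72 × 5.07 − 8.03 × 2.91) = 1.31 / 10.7 = 0.122 V⁻¹.

λ = 0.122 V⁻¹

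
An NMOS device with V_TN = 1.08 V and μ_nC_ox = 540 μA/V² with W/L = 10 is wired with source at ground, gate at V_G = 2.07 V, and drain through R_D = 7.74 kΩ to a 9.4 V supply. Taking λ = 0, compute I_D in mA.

V_GS = V_G = 2.07 V, so V_ov = 2.07 − 1.08 = 0.99 V.
k_n = μ_nC_ox · (W/L) = 5.4 mA/V².
Assume saturation: I_D = ½ k_n V_ov² = 0.5 × 5.4 × 0.99² = 2.65 mA, giving V_DS = V_DD − I_D R_D = 9.4 − 2.65 × 7.74 = -11.1 V.
But -11.1 V < V_ov = 0.99 V, so the device is actually in triode.
In triode I_D = k_n[V_ov V_DS − ½ V_DS²] and I_D = (V_DD − V_DS)/R_D. Equating: 20.9 V_DS² − 42.38 V_DS + 9.4 = 0, giving V_DS = 0.254 V (the root below V_ov).
I_D = (9.4 − 0.254) / 7.74 = 1.18 mA.

I_D = 1.18 mA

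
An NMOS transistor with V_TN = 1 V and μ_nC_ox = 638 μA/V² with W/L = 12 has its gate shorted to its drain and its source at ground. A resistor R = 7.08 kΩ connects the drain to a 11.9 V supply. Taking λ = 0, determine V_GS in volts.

V_GS = 1.62 V

With gate tied to drain, V_GS = V_DS ≥ V_GS − V_TN, so the device is in saturation.
k_n = μ_nC_ox · (W/L) = 7.656 mA/V².
KCL at the drain: ½ k_n (V_GS − V_TN)² = (V_DD − V_GS)/R.
Let x = V_GS − 1. Then 27.1 x² + x − 10.9 = 0, giving x = 0.616 V (positive root), so V_GS = 1.62 V.
I_D = (V_DD − V_GS)/R = (11.9 − 1.62) / 7.08 = 1.45 mA.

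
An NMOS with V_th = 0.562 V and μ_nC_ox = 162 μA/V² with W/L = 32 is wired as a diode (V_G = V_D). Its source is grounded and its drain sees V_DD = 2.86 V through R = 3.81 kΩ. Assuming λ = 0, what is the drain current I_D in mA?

With gate tied to drain, V_GS = V_DS ≥ V_GS − V_th, so the device is in saturation.
k_n = μ_nC_ox · (W/L) = 5.184 mA/V².
KCL at the drain: ½ k_n (V_GS − V_th)² = (V_DD − V_GS)/R.
Let x = V_GS − 0.562. Then 9.88 x² + x − 2.298 = 0, giving x = 0.434 V (positive root), so V_GS = 0.996 V.
I_D = (V_DD − V_GS)/R = (2.86 − 0.996) / 3.81 = 0.489 mA.

I_D = 0.489 mA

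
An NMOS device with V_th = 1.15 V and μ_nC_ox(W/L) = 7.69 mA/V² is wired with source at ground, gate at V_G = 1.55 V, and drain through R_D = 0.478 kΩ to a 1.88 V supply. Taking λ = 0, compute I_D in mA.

I_D = 0.615 mA

V_GS = V_G = 1.55 V, so V_ov = 1.55 − 1.15 = 0.4 V.
Assume saturation: I_D = ½ k_n V_ov² = 0.5 × 7.69 × 0.4² = 0.615 mA, giving V_DS = V_DD − I_D R_D = 1.88 − 0.615 × 0.478 = 1.59 V.
V_DS = 1.59 V ≥ V_ov = 0.4 V, confirming saturation.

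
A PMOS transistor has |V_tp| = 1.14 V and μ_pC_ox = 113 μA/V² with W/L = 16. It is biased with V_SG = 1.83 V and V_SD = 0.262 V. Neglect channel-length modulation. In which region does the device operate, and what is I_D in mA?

Triode; I_D = 0.265 mA

k_p = μ_pC_ox · (W/L) = 1.808 mA/V².
V_ov = V_SG − |V_tp| = 1.83 − 1.14 = 0.69 V.
Since V_SD = 0.262 V < V_ov = 0.69 V, the device is in the triode region.
I_D = k_p [V_ov · V_SD − ½ V_SD²] = 1.808 × [0.69 × 0.262 − 0.5 × 0.262²] = 0.265 mA.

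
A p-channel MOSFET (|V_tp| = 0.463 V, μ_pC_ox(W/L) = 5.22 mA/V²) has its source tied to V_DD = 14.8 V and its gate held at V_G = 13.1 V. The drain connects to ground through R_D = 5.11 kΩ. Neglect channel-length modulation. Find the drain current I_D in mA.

V_SG = V_DD − V_G = 14.8 − 13.1 = 1.7 V, so V_ov = 1.7 − 0.463 = 1.24 V.
Assume saturation: I_D = ½ k_p V_ov² = 0.5 × 5.22 × 1.24² = 3.99 mA, giving V_SD = V_DD − I_D R_D = 14.8 − 3.99 × 5.11 = -5.61 V.
But -5.61 V < V_ov = 1.24 V, so the device is actually in triode.
In triode I_D = k_p[V_ov V_SD − ½ V_SD²] and I_D = (V_DD − V_SD)/R_D. Equating: 13.3 V_SD² − 34 V_SD + 14.8 = 0, giving V_SD = 0.557 V (the root below V_ov).
I_D = (14.8 − 0.557) / 5.11 = 2.79 mA.

I_D = 2.79 mA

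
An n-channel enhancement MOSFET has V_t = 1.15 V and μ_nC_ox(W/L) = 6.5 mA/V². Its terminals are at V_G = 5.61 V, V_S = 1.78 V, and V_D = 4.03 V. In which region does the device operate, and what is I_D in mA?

V_GS = V_G − V_S = 5.61 − 1.78 = 3.83 V; V_DS = V_D − V_S = 4.03 − 1.78 = 2.25 V.
V_ov = V_GS − V_t = 3.83 − 1.15 = 2.68 V.
Since V_DS = 2.25 V < V_ov = 2.68 V, the device is in the triode region.
I_D = k_n [V_ov · V_DS − ½ V_DS²] = 6.5 × [2.68 × 2.25 − 0.5 × 2.25²] = 22.7 mA.

Triode; I_D = 22.7 mA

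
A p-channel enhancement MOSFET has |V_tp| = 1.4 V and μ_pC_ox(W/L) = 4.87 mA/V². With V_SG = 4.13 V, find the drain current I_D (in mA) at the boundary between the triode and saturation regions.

I_D = 18.1 mA

At the boundary V_SD = V_ov = V_SG − |V_tp| = 4.13 − 1.4 = 2.73 V.
I_D = ½ k_p V_ov² = 0.5 × 4.87 × 2.73² = 18.1 mA.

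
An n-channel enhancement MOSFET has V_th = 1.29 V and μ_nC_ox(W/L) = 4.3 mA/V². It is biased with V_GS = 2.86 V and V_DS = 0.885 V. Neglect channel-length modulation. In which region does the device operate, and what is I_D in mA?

Triode; I_D = 4.29 mA

V_ov = V_GS − V_th = 2.86 − 1.29 = 1.57 V.
Since V_DS = 0.885 V < V_ov = 1.57 V, the device is in the triode region.
I_D = k_n [V_ov · V_DS − ½ V_DS²] = 4.3 × [1.57 × 0.885 − 0.5 × 0.885²] = 4.29 mA.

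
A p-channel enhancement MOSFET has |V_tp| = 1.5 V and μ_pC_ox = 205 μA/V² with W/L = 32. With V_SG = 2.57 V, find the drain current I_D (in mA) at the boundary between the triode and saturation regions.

At the boundary V_SD = V_ov = V_SG − |V_tp| = 2.57 − 1.5 = 1.07 V.
k_p = μ_pC_ox · (W/L) = 6.56 mA/V².
I_D = ½ k_p V_ov² = 0.5 × 6.56 × 1.07² = 3.76 mA.

I_D = 3.76 mA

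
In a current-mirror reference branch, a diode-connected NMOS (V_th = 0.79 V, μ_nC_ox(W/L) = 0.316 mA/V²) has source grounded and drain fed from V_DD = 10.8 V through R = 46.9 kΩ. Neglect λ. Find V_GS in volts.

V_GS = 1.89 V

With gate tied to drain, V_GS = V_DS ≥ V_GS − V_th, so the device is in saturation.
KCL at the drain: ½ k_n (V_GS − V_th)² = (V_DD − V_GS)/R.
Let x = V_GS − 0.79. Then 7.41 x² + x − 10.01 = 0, giving x = 1.1 V (positive root), so V_GS = 1.89 V.
I_D = (V_DD − V_GS)/R = (10.8 − 1.89) / 46.9 = 0.19 mA.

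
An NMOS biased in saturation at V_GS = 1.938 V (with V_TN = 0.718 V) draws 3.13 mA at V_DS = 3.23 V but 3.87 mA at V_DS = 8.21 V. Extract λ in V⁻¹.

With V_GS fixed, I_D ∝ (1 + λ V_DS) in saturation, so I_D2/I_D1 = (1 + λ V_DS2)/(1 + λ V_DS1).
3.87/3.13 = 1.236 = (1 + 8.21 λ)/(1 + 3.23 λ).
Solving: λ (I_D1 V_DS2 − I_D2 V_DS1) = I_D2 − I_D1, so λ = (3.87 − 3.13) / (3.13 × 8.21 − 3.87 × 3.23) = 0.74 / 13.2 = 0.0561 V⁻¹.

λ = 0.0561 V⁻¹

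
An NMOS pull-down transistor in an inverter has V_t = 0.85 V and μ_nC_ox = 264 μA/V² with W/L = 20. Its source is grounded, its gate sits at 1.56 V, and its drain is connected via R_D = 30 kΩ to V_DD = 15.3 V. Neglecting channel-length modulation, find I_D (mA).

V_GS = V_G = 1.56 V, so V_ov = 1.56 − 0.85 = 0.71 V.
k_n = μ_nC_ox · (W/L) = 5.28 mA/V².
Assume saturation: I_D = ½ k_n V_ov² = 0.5 × 5.28 × 0.71² = 1.33 mA, giving V_DS = V_DD − I_D R_D = 15.3 − 1.33 × 30 = -24.6 V.
But -24.6 V < V_ov = 0.71 V, so the device is actually in triode.
In triode I_D = k_n[V_ov V_DS − ½ V_DS²] and I_D = (V_DD − V_DS)/R_D. Equating: 79.2 V_DS² − 113.5 V_DS + 15.3 = 0, giving V_DS = 0.151 V (the root below V_ov).
I_D = (15.3 − 0.151) / 30 = 0.505 mA.

I_D = 0.505 mA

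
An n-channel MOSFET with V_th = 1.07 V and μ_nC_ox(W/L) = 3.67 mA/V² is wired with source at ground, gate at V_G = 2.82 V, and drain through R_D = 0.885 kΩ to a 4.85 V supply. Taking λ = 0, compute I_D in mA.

I_D = 4.42 mA

V_GS = V_G = 2.82 V, so V_ov = 2.82 − 1.07 = 1.75 V.
Assume saturation: I_D = ½ k_n V_ov² = 0.5 × 3.67 × 1.75² = 5.62 mA, giving V_DS = V_DD − I_D R_D = 4.85 − 5.62 × 0.885 = -0.123 V.
But -0.123 V < V_ov = 1.75 V, so the device is actually in triode.
In triode I_D = k_n[V_ov V_DS − ½ V_DS²] and I_D = (V_DD − V_DS)/R_D. Equating: 1.62 V_DS² − 6.684 V_DS + 4.85 = 0, giving V_DS = 0.941 V (the root below V_ov).
I_D = (4.85 − 0.941) / 0.885 = 4.42 mA.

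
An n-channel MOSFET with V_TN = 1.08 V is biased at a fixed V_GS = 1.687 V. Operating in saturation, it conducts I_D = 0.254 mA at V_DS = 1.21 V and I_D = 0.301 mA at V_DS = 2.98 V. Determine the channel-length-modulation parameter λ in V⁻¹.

With V_GS fixed, I_D ∝ (1 + λ V_DS) in saturation, so I_D2/I_D1 = (1 + λ V_DS2)/(1 + λ V_DS1).
0.301/0.254 = 1.185 = (1 + 2.98 λ)/(1 + 1.21 λ).
Solving: λ (I_D1 V_DS2 − I_D2 V_DS1) = I_D2 − I_D1, so λ = (0.301 − 0.254) / (0.254 × 2.98 − 0.301 × 1.21) = 0.047 / 0.393 = 0.12 V⁻¹.

λ = 0.120 V⁻¹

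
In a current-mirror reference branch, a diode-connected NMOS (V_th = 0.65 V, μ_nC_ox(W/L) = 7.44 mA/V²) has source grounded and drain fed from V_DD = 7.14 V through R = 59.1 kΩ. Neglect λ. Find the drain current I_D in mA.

With gate tied to drain, V_GS = V_DS ≥ V_GS − V_th, so the device is in saturation.
KCL at the drain: ½ k_n (V_GS − V_th)² = (V_DD − V_GS)/R.
Let x = V_GS − 0.65. Then 220 x² + x − 6.49 = 0, giving x = 0.17 V (positive root), so V_GS = 0.82 V.
I_D = (V_DD − V_GS)/R = (7.14 − 0.82) / 59.1 = 0.107 mA.

I_D = 0.107 mA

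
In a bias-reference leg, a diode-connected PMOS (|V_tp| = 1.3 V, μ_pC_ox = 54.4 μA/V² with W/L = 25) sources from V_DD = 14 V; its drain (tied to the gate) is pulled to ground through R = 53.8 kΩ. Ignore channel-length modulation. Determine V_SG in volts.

With gate tied to drain, V_SG = V_SD ≥ V_SG − |V_tp|, so the device is in saturation.
k_p = μ_pC_ox · (W/L) = 1.36 mA/V².
KCL at the drain: ½ k_p (V_SG − |V_tp|)² = (V_DD − V_SG)/R.
Let x = V_SG − 1.3. Then 36.6 x² + x − 12.7 = 0, giving x = 0.576 V (positive root), so V_SG = 1.88 V.
I_D = (V_DD − V_SG)/R = (14 − 1.88) / 53.8 = 0.225 mA.

V_SG = 1.88 V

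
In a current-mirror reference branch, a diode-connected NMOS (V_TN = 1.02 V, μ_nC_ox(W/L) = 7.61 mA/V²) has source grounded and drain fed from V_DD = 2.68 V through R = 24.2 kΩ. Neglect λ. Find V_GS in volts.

V_GS = 1.15 V

With gate tied to drain, V_GS = V_DS ≥ V_GS − V_TN, so the device is in saturation.
KCL at the drain: ½ k_n (V_GS − V_TN)² = (V_DD − V_GS)/R.
Let x = V_GS − 1.02. Then 92.1 x² + x − 1.66 = 0, giving x = 0.129 V (positive root), so V_GS = 1.15 V.
I_D = (V_DD − V_GS)/R = (2.68 − 1.15) / 24.2 = 0.0633 mA.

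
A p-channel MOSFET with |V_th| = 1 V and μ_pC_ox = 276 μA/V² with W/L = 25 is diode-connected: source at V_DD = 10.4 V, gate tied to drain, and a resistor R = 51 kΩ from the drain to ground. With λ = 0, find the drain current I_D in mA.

I_D = 0.180 mA

With gate tied to drain, V_SG = V_SD ≥ V_SG − |V_th|, so the device is in saturation.
k_p = μ_pC_ox · (W/L) = 6.9 mA/V².
KCL at the drain: ½ k_p (V_SG − |V_th|)² = (V_DD − V_SG)/R.
Let x = V_SG − 1. Then 176 x² + x − 9.4 = 0, giving x = 0.228 V (positive root), so V_SG = 1.23 V.
I_D = (V_DD − V_SG)/R = (10.4 − 1.23) / 51 = 0.18 mA.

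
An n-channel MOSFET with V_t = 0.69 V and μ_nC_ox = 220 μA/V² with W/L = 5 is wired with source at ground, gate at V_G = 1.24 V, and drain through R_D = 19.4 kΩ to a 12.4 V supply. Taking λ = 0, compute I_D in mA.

V_GS = V_G = 1.24 V, so V_ov = 1.24 − 0.69 = 0.55 V.
k_n = μ_nC_ox · (W/L) = 1.1 mA/V².
Assume saturation: I_D = ½ k_n V_ov² = 0.5 × 1.1 × 0.55² = 0.166 mA, giving V_DS = V_DD − I_D R_D = 12.4 − 0.166 × 19.4 = 9.17 V.
V_DS = 9.17 V ≥ V_ov = 0.55 V, confirming saturation.

I_D = 0.166 mA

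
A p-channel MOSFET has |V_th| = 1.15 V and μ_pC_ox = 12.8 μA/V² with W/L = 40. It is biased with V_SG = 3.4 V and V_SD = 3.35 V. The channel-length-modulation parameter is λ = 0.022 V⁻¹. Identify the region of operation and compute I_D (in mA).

Saturation; I_D = 1.39 mA

k_p = μ_pC_ox · (W/L) = 0.512 mA/V².
V_ov = V_SG − |V_th| = 3.4 − 1.15 = 2.25 V.
Since V_SD = 3.35 V ≥ V_ov = 2.25 V, the device is in saturation.
I_D = ½ k_p V_ov² (1 + λ V_SD) = 0.5 × 0.512 × 2.25² × (1 + 0.022 × 3.35) = 1.39 mA.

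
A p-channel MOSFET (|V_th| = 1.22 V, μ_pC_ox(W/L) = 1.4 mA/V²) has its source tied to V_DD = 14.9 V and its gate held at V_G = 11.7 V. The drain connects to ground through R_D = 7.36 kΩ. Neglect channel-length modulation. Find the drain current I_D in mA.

V_SG = V_DD − V_G = 14.9 − 11.7 = 3.2 V, so V_ov = 3.2 − 1.22 = 1.98 V.
Assume saturation: I_D = ½ k_p V_ov² = 0.5 × 1.4 × 1.98² = 2.74 mA, giving V_SD = V_DD − I_D R_D = 14.9 − 2.74 × 7.36 = -5.3 V.
But -5.3 V < V_ov = 1.98 V, so the device is actually in triode.
In triode I_D = k_p[V_ov V_SD − ½ V_SD²] and I_D = (V_DD − V_SD)/R_D. Equating: 5.15 V_SD² − 21.4 V_SD + 14.9 = 0, giving V_SD = 0.885 V (the root below V_ov).
I_D = (14.9 − 0.885) / 7.36 = 1.9 mA.

I_D = 1.90 mA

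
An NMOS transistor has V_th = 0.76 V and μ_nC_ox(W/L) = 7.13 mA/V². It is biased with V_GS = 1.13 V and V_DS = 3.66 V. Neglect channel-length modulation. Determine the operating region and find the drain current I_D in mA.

V_ov = V_GS − V_th = 1.13 − 0.76 = 0.37 V.
Since V_DS = 3.66 V ≥ V_ov = 0.37 V, the device is in saturation.
I_D = ½ k_n V_ov² = 0.5 × 7.13 × 0.37² = 0.488 mA.

Saturation; I_D = 0.488 mA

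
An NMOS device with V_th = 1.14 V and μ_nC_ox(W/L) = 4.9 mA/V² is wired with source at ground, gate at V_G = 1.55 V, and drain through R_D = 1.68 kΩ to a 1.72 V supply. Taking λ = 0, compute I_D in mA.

I_D = 0.412 mA

V_GS = V_G = 1.55 V, so V_ov = 1.55 − 1.14 = 0.41 V.
Assume saturation: I_D = ½ k_n V_ov² = 0.5 × 4.9 × 0.41² = 0.412 mA, giving V_DS = V_DD − I_D R_D = 1.72 − 0.412 × 1.68 = 1.03 V.
V_DS = 1.03 V ≥ V_ov = 0.41 V, confirming saturation.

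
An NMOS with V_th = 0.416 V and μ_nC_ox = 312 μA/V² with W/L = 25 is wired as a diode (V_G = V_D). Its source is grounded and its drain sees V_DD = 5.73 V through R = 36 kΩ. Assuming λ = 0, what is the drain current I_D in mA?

With gate tied to drain, V_GS = V_DS ≥ V_GS − V_th, so the device is in saturation.
k_n = μ_nC_ox · (W/L) = 7.8 mA/V².
KCL at the drain: ½ k_n (V_GS − V_th)² = (V_DD − V_GS)/R.
Let x = V_GS − 0.416. Then 140 x² + x − 5.314 = 0, giving x = 0.191 V (positive root), so V_GS = 0.607 V.
I_D = (V_DD − V_GS)/R = (5.73 − 0.607) / 36 = 0.142 mA.

I_D = 0.142 mA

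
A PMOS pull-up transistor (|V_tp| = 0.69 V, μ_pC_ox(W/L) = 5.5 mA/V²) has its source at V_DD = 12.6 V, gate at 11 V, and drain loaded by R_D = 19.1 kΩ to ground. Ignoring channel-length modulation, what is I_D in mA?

V_SG = V_DD − V_G = 12.6 − 11 = 1.6 V, so V_ov = 1.6 − 0.69 = 0.91 V.
Assume saturation: I_D = ½ k_p V_ov² = 0.5 × 5.5 × 0.91² = 2.28 mA, giving V_SD = V_DD − I_D R_D = 12.6 − 2.28 × 19.1 = -30.9 V.
But -30.9 V < V_ov = 0.91 V, so the device is actually in triode.
In triode I_D = k_p[V_ov V_SD − ½ V_SD²] and I_D = (V_DD − V_SD)/R_D. Equating: 52.5 V_SD² − 96.6 V_SD + 12.6 = 0, giving V_SD = 0.141 V (the root below V_ov).
I_D = (12.6 − 0.141) / 19.1 = 0.652 mA.

I_D = 0.652 mA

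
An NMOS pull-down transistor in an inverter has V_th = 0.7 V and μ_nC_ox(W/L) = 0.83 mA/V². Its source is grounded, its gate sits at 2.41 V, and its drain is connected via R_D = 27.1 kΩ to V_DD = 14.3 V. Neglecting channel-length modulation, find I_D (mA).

I_D = 0.513 mA

V_GS = V_G = 2.41 V, so V_ov = 2.41 − 0.7 = 1.71 V.
Assume saturation: I_D = ½ k_n V_ov² = 0.5 × 0.83 × 1.71² = 1.21 mA, giving V_DS = V_DD − I_D R_D = 14.3 − 1.21 × 27.1 = -18.6 V.
But -18.6 V < V_ov = 1.71 V, so the device is actually in triode.
In triode I_D = k_n[V_ov V_DS − ½ V_DS²] and I_D = (V_DD − V_DS)/R_D. Equating: 11.2 V_DS² − 39.46 V_DS + 14.3 = 0, giving V_DS = 0.41 V (the root below V_ov).
I_D = (14.3 − 0.41) / 27.1 = 0.513 mA.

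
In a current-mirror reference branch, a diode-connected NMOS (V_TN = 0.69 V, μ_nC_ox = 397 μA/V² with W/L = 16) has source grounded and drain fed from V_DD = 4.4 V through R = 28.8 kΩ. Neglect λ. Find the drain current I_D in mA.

I_D = 0.122 mA

With gate tied to drain, V_GS = V_DS ≥ V_GS − V_TN, so the device is in saturation.
k_n = μ_nC_ox · (W/L) = 6.352 mA/V².
KCL at the drain: ½ k_n (V_GS − V_TN)² = (V_DD − V_GS)/R.
Let x = V_GS − 0.69. Then 91.5 x² + x − 3.71 = 0, giving x = 0.196 V (positive root), so V_GS = 0.886 V.
I_D = (V_DD − V_GS)/R = (4.4 − 0.886) / 28.8 = 0.122 mA.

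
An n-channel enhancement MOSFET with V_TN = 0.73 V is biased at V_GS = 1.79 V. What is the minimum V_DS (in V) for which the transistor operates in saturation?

V_DS,sat = 1.06 V

The boundary between triode and saturation is V_DS = V_GS − V_TN = V_ov.
V_ov = 1.79 − 0.73 = 1.06 V.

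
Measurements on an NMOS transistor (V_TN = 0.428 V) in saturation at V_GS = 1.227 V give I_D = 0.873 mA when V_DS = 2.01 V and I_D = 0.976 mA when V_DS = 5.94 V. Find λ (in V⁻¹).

λ = 0.0319 V⁻¹

With V_GS fixed, I_D ∝ (1 + λ V_DS) in saturation, so I_D2/I_D1 = (1 + λ V_DS2)/(1 + λ V_DS1).
0.976/0.873 = 1.118 = (1 + 5.94 λ)/(1 + 2.01 λ).
Solving: λ (I_D1 V_DS2 − I_D2 V_DS1) = I_D2 − I_D1, so λ = (0.976 − 0.873) / (0.873 × 5.94 − 0.976 × 2.01) = 0.103 / 3.22 = 0.0319 V⁻¹.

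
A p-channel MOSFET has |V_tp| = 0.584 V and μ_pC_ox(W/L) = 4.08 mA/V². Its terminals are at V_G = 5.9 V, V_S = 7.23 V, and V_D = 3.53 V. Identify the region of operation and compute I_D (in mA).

Saturation; I_D = 1.14 mA

V_SG = V_S − V_G = 7.23 − 5.9 = 1.33 V; V_SD = V_S − V_D = 7.23 − 3.53 = 3.7 V.
V_ov = V_SG − |V_tp| = 1.33 − 0.584 = 0.746 V.
Since V_SD = 3.7 V ≥ V_ov = 0.746 V, the device is in saturation.
I_D = ½ k_p V_ov² = 0.5 × 4.08 × 0.746² = 1.14 mA.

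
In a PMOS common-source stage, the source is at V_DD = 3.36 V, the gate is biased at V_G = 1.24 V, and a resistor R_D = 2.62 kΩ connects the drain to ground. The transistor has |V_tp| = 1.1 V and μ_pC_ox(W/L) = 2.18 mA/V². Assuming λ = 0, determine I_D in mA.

I_D = 1.02 mA

V_SG = V_DD − V_G = 3.36 − 1.24 = 2.12 V, so V_ov = 2.12 − 1.1 = 1.02 V.
Assume saturation: I_D = ½ k_p V_ov² = 0.5 × 2.18 × 1.02² = 1.13 mA, giving V_SD = V_DD − I_D R_D = 3.36 − 1.13 × 2.62 = 0.389 V.
But 0.389 V < V_ov = 1.02 V, so the device is actually in triode.
In triode I_D = k_p[V_ov V_SD − ½ V_SD²] and I_D = (V_DD − V_SD)/R_D. Equating: 2.86 V_SD² − 6.826 V_SD + 3.36 = 0, giving V_SD = 0.693 V (the root below V_ov).
I_D = (3.36 − 0.693) / 2.62 = 1.02 mA.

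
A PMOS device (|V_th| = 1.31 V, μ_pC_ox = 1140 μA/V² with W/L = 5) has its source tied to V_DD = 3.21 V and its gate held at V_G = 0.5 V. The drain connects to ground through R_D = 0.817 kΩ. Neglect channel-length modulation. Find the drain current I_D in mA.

I_D = 3.31 mA

V_SG = V_DD − V_G = 3.21 − 0.5 = 2.71 V, so V_ov = 2.71 − 1.31 = 1.4 V.
k_p = μ_pC_ox · (W/L) = 5.7 mA/V².
Assume saturation: I_D = ½ k_p V_ov² = 0.5 × 5.7 × 1.4² = 5.59 mA, giving V_SD = V_DD − I_D R_D = 3.21 − 5.59 × 0.817 = -1.35 V.
But -1.35 V < V_ov = 1.4 V, so the device is actually in triode.
In triode I_D = k_p[V_ov V_SD − ½ V_SD²] and I_D = (V_DD − V_SD)/R_D. Equating: 2.33 V_SD² − 7.52 V_SD + 3.21 = 0, giving V_SD = 0.506 V (the root below V_ov).
I_D = (3.21 − 0.506) / 0.817 = 3.31 mA.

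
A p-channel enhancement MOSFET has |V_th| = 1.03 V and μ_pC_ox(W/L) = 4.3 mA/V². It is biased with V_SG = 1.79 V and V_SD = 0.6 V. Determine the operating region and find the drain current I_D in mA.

V_ov = V_SG − |V_th| = 1.79 − 1.03 = 0.76 V.
Since V_SD = 0.6 V < V_ov = 0.76 V, the device is in the triode region.
I_D = k_p [V_ov · V_SD − ½ V_SD²] = 4.3 × [0.76 × 0.6 − 0.5 × 0.6²] = 1.19 mA.

Triode; I_D = 1.19 mA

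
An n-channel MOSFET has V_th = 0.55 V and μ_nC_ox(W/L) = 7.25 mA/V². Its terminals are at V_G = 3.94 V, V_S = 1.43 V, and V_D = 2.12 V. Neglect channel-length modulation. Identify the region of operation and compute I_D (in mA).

Triode; I_D = 8.08 mA

V_GS = V_G − V_S = 3.94 − 1.43 = 2.51 V; V_DS = V_D − V_S = 2.12 − 1.43 = 0.69 V.
V_ov = V_GS − V_th = 2.51 − 0.55 = 1.96 V.
Since V_DS = 0.69 V < V_ov = 1.96 V, the device is in the triode region.
I_D = k_n [V_ov · V_DS − ½ V_DS²] = 7.25 × [1.96 × 0.69 − 0.5 × 0.69²] = 8.08 mA.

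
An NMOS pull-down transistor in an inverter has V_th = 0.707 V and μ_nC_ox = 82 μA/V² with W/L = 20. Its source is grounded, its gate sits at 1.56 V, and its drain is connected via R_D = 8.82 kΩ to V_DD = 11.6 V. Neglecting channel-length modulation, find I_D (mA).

V_GS = V_G = 1.56 V, so V_ov = 1.56 − 0.707 = 0.853 V.
k_n = μ_nC_ox · (W/L) = 1.64 mA/V².
Assume saturation: I_D = ½ k_n V_ov² = 0.5 × 1.64 × 0.853² = 0.597 mA, giving V_DS = V_DD − I_D R_D = 11.6 − 0.597 × 8.82 = 6.34 V.
V_DS = 6.34 V ≥ V_ov = 0.853 V, confirming saturation.

I_D = 0.597 mA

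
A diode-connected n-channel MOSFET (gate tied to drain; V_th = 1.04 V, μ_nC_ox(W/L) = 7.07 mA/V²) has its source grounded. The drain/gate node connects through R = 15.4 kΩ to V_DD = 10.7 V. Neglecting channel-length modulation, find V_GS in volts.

With gate tied to drain, V_GS = V_DS ≥ V_GS − V_th, so the device is in saturation.
KCL at the drain: ½ k_n (V_GS − V_th)² = (V_DD − V_GS)/R.
Let x = V_GS − 1.04. Then 54.4 x² + x − 9.66 = 0, giving x = 0.412 V (positive root), so V_GS = 1.45 V.
I_D = (V_DD − V_GS)/R = (10.7 − 1.45) / 15.4 = 0.601 mA.

V_GS = 1.45 V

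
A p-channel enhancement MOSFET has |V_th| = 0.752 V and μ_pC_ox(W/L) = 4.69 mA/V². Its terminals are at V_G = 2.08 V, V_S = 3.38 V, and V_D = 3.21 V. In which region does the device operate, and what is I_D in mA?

V_SG = V_S − V_G = 3.38 − 2.08 = 1.3 V; V_SD = V_S − V_D = 3.38 − 3.21 = 0.17 V.
V_ov = V_SG − |V_th| = 1.3 − 0.752 = 0.548 V.
Since V_SD = 0.17 V < V_ov = 0.548 V, the device is in the triode region.
I_D = k_p [V_ov · V_SD − ½ V_SD²] = 4.69 × [0.548 × 0.17 − 0.5 × 0.17²] = 0.369 mA.

Triode; I_D = 0.369 mA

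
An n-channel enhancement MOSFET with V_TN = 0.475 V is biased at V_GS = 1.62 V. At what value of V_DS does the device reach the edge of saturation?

The boundary between triode and saturation is V_DS = V_GS − V_TN = V_ov.
V_ov = 1.62 − 0.475 = 1.15 V.

V_DS,sat = 1.15 V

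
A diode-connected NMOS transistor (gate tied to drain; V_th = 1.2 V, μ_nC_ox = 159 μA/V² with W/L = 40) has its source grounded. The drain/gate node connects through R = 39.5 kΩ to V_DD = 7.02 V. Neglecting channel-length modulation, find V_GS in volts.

With gate tied to drain, V_GS = V_DS ≥ V_GS − V_th, so the device is in saturation.
k_n = μ_nC_ox · (W/L) = 6.36 mA/V².
KCL at the drain: ½ k_n (V_GS − V_th)² = (V_DD − V_GS)/R.
Let x = V_GS − 1.2. Then 126 x² + x − 5.82 = 0, giving x = 0.211 V (positive root), so V_GS = 1.41 V.
I_D = (V_DD − V_GS)/R = (7.02 − 1.41) / 39.5 = 0.142 mA.

V_GS = 1.41 V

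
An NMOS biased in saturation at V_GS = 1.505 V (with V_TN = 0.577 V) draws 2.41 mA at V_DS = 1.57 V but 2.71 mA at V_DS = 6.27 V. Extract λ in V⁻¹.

λ = 0.0276 V⁻¹

With V_GS fixed, I_D ∝ (1 + λ V_DS) in saturation, so I_D2/I_D1 = (1 + λ V_DS2)/(1 + λ V_DS1).
2.71/2.41 = 1.124 = (1 + 6.27 λ)/(1 + 1.57 λ).
Solving: λ (I_D1 V_DS2 − I_D2 V_DS1) = I_D2 − I_D1, so λ = (2.71 − 2.41) / (2.41 × 6.27 − 2.71 × 1.57) = 0.3 / 10.9 = 0.0276 V⁻¹.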